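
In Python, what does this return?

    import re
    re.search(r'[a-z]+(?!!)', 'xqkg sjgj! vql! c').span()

(0, 4)

The negative lookaround is zero-width — it rules out positions where the adjacent text would match, without consuming anything.
The match spans [0:4] → 'xqkg'.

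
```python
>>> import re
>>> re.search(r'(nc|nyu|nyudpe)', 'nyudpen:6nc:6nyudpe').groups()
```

('nyu',)

The match spans [0:3] → 'nyu'.
Captured: group 1 = 'nyu'.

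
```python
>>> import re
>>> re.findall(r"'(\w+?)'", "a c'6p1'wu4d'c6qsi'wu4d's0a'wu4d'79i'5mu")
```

['6p1', 'c6qsi', 's0a', '79i']

Matches: at [3:8] match "'6p1'", group 1 = '6p1'; at [12:19] match "'c6qsi'", group 1 = 'c6qsi'; at [23:28] match "'s0a'", group 1 = 's0a'; at [32:37] match "'79i'", group 1 = '79i'.
Because there's exactly one group, `findall` drops the full match and keeps group 1 from each hit.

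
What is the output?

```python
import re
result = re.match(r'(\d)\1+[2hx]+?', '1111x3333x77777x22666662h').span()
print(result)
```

(0, 5)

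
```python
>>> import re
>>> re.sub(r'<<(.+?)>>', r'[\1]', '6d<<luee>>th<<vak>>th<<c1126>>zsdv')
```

'6d[luee]th[vak]th[c1126]zsdv'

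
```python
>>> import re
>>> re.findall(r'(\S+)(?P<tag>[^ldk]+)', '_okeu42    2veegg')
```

[('_okeu42', '    2veegg')]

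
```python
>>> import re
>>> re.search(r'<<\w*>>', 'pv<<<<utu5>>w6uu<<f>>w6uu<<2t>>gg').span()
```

The match spans [4:12] → '<<utu5>>'.

(4, 12)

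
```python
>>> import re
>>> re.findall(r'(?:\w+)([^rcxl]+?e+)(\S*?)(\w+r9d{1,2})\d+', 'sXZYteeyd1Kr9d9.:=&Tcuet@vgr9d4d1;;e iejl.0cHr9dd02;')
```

[('ee', '', 'yd1Kr9d'), ('ue', 't@', 'vgr9d'), (';;e ie', 'jl.', '0cHr9dd')]

The pattern matches one or more of a word character (non-capturing group); then one or more of any character except [rcxl] (lazy), then one or more of the literal 'e' (captured); then zero or more of a non-whitespace character (lazy) (captured); then one or more of a word character, then the literal 'r9', then 1 to 2 of the literal 'd' (captured); then one or more of a digit.
Walking the string: at [0:15] match 'sXZYteeyd1Kr9d9', groups = ('ee', '', 'yd1Kr9d'); at [19:31] match 'Tcuet@vgr9d4', groups = ('ue', 't@', 'vgr9d'); at [31:51] match 'd1;;e iejl.0cHr9dd02', groups = (';;e ie', 'jl.', '0cHr9dd').
`findall` packs the 3 group values into a tuple for every match.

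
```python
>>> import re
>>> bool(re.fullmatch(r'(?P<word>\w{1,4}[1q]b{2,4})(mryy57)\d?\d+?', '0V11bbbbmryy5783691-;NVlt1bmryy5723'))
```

The pattern matches 1 to 4 of a word character, then one of [1q], then 2 to 4 of a literal 'b' (captured as 'word'); then the literal 'mry', then the literal 'y57' (captured); then optionally a digit, then one or more of a digit (lazy).
`fullmatch` succeeds only if the pattern covers the string from start to end.
Here the string isn't matched end-to-end, so the call returns None, and `bool(None)` is False.

False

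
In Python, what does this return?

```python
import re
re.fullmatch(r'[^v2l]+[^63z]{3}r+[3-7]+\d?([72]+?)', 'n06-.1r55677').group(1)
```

'7'

Pattern: one or more of any character except [v2l], then exactly 3 of any character except [63z]; then one or more of the literal 'r', then one or more of a character in [3-7], then optionally a digit; then one or more of one of [72] (lazy) (captured).
For `fullmatch`, every character of the input must be accounted for by the pattern.
The match spans [0:12] → 'n06-.1r55677'.
Captured: group 1 = '7'.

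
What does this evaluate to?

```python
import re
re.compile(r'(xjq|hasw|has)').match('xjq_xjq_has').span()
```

(0, 3)

With `match`, the pattern is implicitly anchored at the beginning.
The match spans [0:3] → 'xjq'.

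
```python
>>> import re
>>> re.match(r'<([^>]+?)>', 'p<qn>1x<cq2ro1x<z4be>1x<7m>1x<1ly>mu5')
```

None

`match` is anchored at position 0; if the pattern doesn't fit there, it returns None.
Here the string doesn't start with a match, so the call returns None.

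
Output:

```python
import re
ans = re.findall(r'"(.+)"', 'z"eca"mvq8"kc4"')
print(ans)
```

['eca"mvq8"kc4']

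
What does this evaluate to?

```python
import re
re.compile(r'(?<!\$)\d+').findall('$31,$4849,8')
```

['1', '849', '8']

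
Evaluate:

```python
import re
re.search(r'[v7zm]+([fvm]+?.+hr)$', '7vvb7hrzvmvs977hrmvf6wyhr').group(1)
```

'vb7hrzvmvs977hrmvf6wyhr'

This matches one or more of one of [v7zm]; then one or more of one of [fvm] (lazy), then one or more of any character, then the literal 'hr' (captured); then anchored at the end.
`re.search` scans for the first position where the pattern succeeds.
The match spans [0:25] → '7vvb7hrzvmvs977hrmvf6wyhr'.
Captured: group 1 = 'vb7hrzvmvs977hrmvf6wyhr'.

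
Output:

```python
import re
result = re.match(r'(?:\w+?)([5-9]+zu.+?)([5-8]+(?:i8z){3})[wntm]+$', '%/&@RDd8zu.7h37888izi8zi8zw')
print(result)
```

None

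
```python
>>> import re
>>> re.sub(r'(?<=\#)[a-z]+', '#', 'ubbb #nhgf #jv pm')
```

The lookaround is zero-width — it requires the adjacent text to match without consuming it, so the asserted text isn't part of the match.
Matches: at [6:10] → 'nhgf'; at [12:14] → 'jv'.
`sub` substitutes '#' at each match site.

'ubbb ## ## pm'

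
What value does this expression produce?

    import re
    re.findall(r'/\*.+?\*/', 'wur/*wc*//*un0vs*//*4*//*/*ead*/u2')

A `+?`/`*?`/`{m,n}?` starts at its minimum and grows only as far as needed for what follows to match.
No capturing groups, so `findall` returns the 4 full match strings.

['/*wc*/', '/*un0vs*/', '/*4*/', '/*/*ead*/']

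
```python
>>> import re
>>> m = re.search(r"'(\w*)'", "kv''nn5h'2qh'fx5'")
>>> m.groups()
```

('',)

`re.search` scans for the first position where the pattern succeeds.
The match spans [2:4] → "''".
Captured: group 1 = ''.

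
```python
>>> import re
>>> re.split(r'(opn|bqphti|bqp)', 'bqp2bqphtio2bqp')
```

['', 'bqp', '2', 'bqphti', 'o2', 'bqp', '']

Alternation isn't longest-match — the leftmost alternative that fits at this position is chosen.
Because the pattern has a capturing group, `split` also inserts each captured text between the pieces.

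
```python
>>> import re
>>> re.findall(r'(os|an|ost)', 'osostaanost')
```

Alternation isn't longest-match — the leftmost alternative that fits at this position is chosen.
Scanning left to right: at [0:2] match 'os', group 1 = 'os'; at [2:4] match 'os', group 1 = 'os'; at [6:8] match 'an', group 1 = 'an'; at [8:10] match 'os', group 1 = 'os'.
With a single group, `findall` returns only what that group captured — 4 items.

['os', 'os', 'an', 'os']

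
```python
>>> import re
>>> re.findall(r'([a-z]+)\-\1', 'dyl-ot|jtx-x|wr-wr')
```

['x', 'wr']

A backreference is literal: `\1` must see the identical characters the first group matched.
Walking the string: at [9:12] match 'x-x', group 1 = 'x'; at [13:18] match 'wr-wr', group 1 = 'wr'.
`findall` collects group 1 from each match (2 total).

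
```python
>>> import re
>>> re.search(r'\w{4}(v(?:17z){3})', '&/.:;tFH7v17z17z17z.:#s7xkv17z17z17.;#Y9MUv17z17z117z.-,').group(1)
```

'v17z17z17z'

The match spans [5:19] → 'tFH7v17z17z17z'.
Captured: group 1 = 'v17z17z17z'.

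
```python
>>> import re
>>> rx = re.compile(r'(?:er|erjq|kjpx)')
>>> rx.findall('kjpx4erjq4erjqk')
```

['kjpx', 'er', 'er']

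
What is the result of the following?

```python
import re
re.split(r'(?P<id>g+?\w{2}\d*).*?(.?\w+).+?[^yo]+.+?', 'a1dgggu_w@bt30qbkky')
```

['a1d', 'ggg', 'u_w', '']

A `+?`/`*?`/`{m,n}?` starts at its minimum and grows only as far as needed for what follows to match.
The group in the pattern means `split` returns the separators' captures alongside the pieces.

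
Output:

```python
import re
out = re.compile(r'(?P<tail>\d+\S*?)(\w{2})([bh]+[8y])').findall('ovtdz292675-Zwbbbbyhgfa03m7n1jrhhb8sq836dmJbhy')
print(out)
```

[('292675-', 'Zw', 'bbbby'), ('03m7n1', 'jr', 'hhb8'), ('836d', 'mJ', 'bhy')]

This matches one or more of a digit, then zero or more of a non-whitespace character (lazy) (captured as 'tail'); then exactly 2 of a word character (captured); then one or more of one of [bh], then one of [8y] (captured).
The `?` after the quantifier makes it lazy — it takes as little as possible before letting the rest of the pattern try.
Scanning left to right: at [5:19] match '292675-Zwbbbby', groups = ('292675-', 'Zw', 'bbbby'); at [23:35] match '03m7n1jrhhb8', groups = ('03m7n1', 'jr', 'hhb8'); at [37:46] match '836dmJbhy', groups = ('836d', 'mJ', 'bhy').
With 3 capturing groups, `findall` returns a 3-tuple per match.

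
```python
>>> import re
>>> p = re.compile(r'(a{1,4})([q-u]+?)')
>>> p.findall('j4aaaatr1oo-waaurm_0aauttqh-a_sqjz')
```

The pattern matches 1 to 4 of a literal 'a' (captured); then one or more of a character in [q-u] (lazy) (captured).
Matches: at [2:7] match 'aaaat', groups = ('aaaa', 't'); at [13:16] match 'aau', groups = ('aa', 'u'); at [20:23] match 'aau', groups = ('aa', 'u').
With 2 capturing groups, `findall` returns a 2-tuple per match.

[('aaaa', 't'), ('aa', 'u'), ('aa', 'u')]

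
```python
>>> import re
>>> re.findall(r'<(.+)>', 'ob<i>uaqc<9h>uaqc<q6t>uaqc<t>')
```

['i>uaqc<9h>uaqc<q6t>uaqc<t']

Scanning left to right: at [2:29] match '<i>uaqc<9h>uaqc<q6t>uaqc<t>', group 1 = 'i>uaqc<9h>uaqc<q6t>uaqc<t'.
One capturing group, so `findall` returns just the captured substring from the one match — 1 in all.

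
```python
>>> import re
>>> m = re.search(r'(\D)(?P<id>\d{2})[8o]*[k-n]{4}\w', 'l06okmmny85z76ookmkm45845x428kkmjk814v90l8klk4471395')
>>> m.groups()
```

('l', '06')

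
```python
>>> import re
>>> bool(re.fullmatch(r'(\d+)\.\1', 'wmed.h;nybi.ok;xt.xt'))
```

After group 1 captures some text, `\1` only succeeds where that same text appears again.
`fullmatch` succeeds only if the pattern covers the string from start to end.
Here the pattern can't cover the whole string, so the call returns None, and `bool(None)` is False.

False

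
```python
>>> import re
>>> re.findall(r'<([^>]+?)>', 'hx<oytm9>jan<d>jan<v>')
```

['oytm9', 'd', 'v']

Matches: at [2:9] match '<oytm9>', group 1 = 'oytm9'; at [12:15] match '<d>', group 1 = 'd'; at [18:21] match '<v>', group 1 = 'v'.
`findall` collects group 1 from each match (3 total).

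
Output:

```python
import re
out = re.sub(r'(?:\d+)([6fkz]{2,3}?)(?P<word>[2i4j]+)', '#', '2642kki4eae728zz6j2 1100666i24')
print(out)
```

#eae# #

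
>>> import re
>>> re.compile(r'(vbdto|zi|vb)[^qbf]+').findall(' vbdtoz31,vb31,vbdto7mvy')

['vbdto', 'vbdto']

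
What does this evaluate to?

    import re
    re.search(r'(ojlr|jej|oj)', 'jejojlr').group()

'jej'

The match spans [0:3] → 'jej'.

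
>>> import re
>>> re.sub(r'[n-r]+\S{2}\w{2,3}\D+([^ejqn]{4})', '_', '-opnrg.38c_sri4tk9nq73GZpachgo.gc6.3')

Every occurrence is swapped for '_'.

'-__'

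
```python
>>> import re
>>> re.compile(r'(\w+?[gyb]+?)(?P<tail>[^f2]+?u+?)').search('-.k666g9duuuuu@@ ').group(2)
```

'9du'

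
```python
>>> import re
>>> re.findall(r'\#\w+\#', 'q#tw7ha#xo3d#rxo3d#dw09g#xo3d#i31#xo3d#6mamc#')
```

Since nothing is captured, `findall` lists the 4 matched substrings directly.

['#tw7ha#', '#rxo3d#', '#xo3d#', '#xo3d#']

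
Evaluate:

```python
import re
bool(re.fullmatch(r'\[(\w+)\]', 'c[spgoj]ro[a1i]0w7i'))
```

`re.fullmatch` is like wrapping the pattern in `^…$` (in single-line mode).
Here the string isn't matched end-to-end, so the call returns None, and `bool(None)` is False.

False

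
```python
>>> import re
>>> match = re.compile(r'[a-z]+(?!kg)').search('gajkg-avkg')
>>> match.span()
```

(0, 5)

The negative lookahead/lookbehind blocks any match where the forbidden context is present.
Unlike `match`, `search` isn't anchored — it looks for the pattern anywhere in the string.
The match spans [0:5] → 'gajkg'.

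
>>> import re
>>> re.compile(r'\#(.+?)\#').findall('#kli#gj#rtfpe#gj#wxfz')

A non-greedy quantifier consumes as few characters as it can — just enough that the remainder of the pattern still matches from where it stops; whatever follows it matches normally.
Walking the string: at [0:5] match '#kli#', group 1 = 'kli'; at [7:14] match '#rtfpe#', group 1 = 'rtfpe'.
One capturing group, so `findall` returns just the captured substring from each match — 2 in all.

['kli', 'rtfpe']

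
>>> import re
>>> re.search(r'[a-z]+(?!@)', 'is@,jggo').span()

(0, 1)

The negative lookahead/lookbehind blocks any match where the forbidden context is present.
The match spans [0:1] → 'i'.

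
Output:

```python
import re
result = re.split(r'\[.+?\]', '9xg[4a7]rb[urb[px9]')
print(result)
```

['9xg', 'rb', '']

Lazy quantifiers expand one character at a time until the remainder of the pattern can match.
The string is cut at each match, leaving 3 pieces.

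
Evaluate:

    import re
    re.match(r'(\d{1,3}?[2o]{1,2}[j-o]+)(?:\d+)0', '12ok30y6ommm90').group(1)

Pattern: 1 to 3 of a digit (lazy), then 1 to 2 of one of [2o], then one or more of a character in [j-o] (captured); then one or more of a digit (non-capturing group); then a literal '0'.
`re.match` only tries the pattern at the start of the string.
The match spans [0:6] → '12ok30'.
Captured: group 1 = '12ok'.

'12ok'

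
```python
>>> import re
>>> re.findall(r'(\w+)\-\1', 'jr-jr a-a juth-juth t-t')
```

['jr', 'a', 'juth', 't']

The backreference `\1` re-matches whatever the first group consumed, character for character.
Scanning left to right: at [0:5] match 'jr-jr', group 1 = 'jr'; at [6:9] match 'a-a', group 1 = 'a'; at [10:19] match 'juth-juth', group 1 = 'juth'; at [20:23] match 't-t', group 1 = 't'.
With a single group, `findall` returns only what that group captured — 4 items.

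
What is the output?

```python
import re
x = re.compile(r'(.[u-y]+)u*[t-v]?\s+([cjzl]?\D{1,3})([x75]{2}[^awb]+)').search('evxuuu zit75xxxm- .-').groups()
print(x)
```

('evxuuu', 'zit', '75xxxm- .-')

The match spans [0:20] → 'evxuuu zit75xxxm- .-'.
Captured: group 1 = 'evxuuu', group 2 = 'zit', group 3 = '75xxxm- .-'.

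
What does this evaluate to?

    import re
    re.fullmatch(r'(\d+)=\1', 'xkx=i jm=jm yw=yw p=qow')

`re.fullmatch` is like wrapping the pattern in `^…$` (in single-line mode).
Here the pattern can't cover the whole string, so the call returns None.

None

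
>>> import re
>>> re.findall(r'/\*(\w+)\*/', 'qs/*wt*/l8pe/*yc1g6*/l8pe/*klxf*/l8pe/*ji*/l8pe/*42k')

['wt', 'yc1g6', 'klxf', 'ji']

Walking the string: at [2:8] match '/*wt*/', group 1 = 'wt'; at [12:21] match '/*yc1g6*/', group 1 = 'yc1g6'; at [25:33] match '/*klxf*/', group 1 = 'klxf'; at [37:43] match '/*ji*/', group 1 = 'ji'.
One capturing group, so `findall` returns just the captured substring from each match — 4 in all.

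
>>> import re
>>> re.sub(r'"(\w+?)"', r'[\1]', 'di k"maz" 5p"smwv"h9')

The replacement refers to a captured group, so each match is rewritten using its own captured text.

'di k[maz] 5p[smwv]h9'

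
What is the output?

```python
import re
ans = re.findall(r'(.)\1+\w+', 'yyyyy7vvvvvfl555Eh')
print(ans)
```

['y']

The backreference `\1` re-matches whatever the first group consumed, character for character.
Scanning left to right: at [0:18] match 'yyyyy7vvvvvfl555Eh', group 1 = 'y'.
`findall` collects group 1 from the one match (1 total).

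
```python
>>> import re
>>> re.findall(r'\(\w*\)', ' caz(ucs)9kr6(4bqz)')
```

['(ucs)', '(4bqz)']

Walking the string: at [4:9] → '(ucs)'; at [13:19] → '(4bqz)'.
`findall` yields the raw match text (2 of them) because the pattern has no groups.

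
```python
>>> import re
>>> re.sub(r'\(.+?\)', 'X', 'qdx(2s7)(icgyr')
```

'qdxX(icgyr'

Matches: at [3:8] → '(2s7)'.
Each match is replaced by 'X'.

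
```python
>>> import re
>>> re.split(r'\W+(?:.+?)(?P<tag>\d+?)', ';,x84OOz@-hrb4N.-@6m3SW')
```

Pattern: one or more of a non-word character; then one or more of any character (lazy) (non-capturing group); then one or more of a digit (lazy) (captured as 'tag').
A non-greedy quantifier consumes as few characters as it can — just enough that the remainder of the pattern still matches from where it stops; whatever follows it matches normally.
Matches to split on: at [0:4] → ';,x8'; at [8:14] → '@-hrb4'; at [15:21] → '.-@6m3'.
With a capturing group present, the delimiter's captured portion is kept in the result list.

['', '8', '4OOz', '4', 'N', '3', 'SW']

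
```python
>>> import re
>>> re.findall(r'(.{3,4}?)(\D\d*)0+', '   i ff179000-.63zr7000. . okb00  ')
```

[(' i f', 'f17900'), ('.63z', 'r700'), ('. ok', 'b0')]

With 2 capturing groups, `findall` returns a 2-tuple per match.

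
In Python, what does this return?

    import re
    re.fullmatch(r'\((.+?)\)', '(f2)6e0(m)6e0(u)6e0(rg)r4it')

`re.fullmatch` requires the pattern to consume the entire string.
Here the pattern can't cover the whole string, so the call returns None.

None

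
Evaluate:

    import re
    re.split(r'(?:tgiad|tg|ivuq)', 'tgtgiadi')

['', '', 'i']

`|` is ordered: at each position the engine commits to the first alternative that works.
The string is cut at each match, leaving 3 pieces.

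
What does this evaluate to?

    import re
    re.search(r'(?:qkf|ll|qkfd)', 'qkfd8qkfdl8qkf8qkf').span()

Alternation tries branches left to right and keeps the first one that lets the overall match succeed at that position.
`search` walks the string left to right and returns the first match it finds.
The match spans [0:3] → 'qkf'.

(0, 3)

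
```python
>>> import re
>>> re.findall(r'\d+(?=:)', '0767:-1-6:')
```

The positive lookaround only admits positions where the adjacent text matches; those characters stay outside the span.
`findall` yields the raw match text (2 of them) because the pattern has no groups.

['0767', '6']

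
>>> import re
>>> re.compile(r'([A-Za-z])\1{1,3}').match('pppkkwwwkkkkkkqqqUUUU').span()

A backreference is literal: `\1` must see the identical characters the first group matched.
`re.match` only tries the pattern at the start of the string.
The match spans [0:3] → 'ppp'.
Captured: group 1 = 'p'.

(0, 3)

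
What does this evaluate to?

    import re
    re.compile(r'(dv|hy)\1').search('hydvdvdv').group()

'dvdv'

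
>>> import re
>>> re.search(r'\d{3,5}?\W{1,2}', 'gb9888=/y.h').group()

'9888=/'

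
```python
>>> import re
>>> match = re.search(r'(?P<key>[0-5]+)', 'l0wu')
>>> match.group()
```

This matches one or more of a character in [0-5] (captured as 'key').
`search` walks the string left to right and returns the first match it finds.
The match spans [1:2] → '0'.
Captured: group 1 = '0'.

'0'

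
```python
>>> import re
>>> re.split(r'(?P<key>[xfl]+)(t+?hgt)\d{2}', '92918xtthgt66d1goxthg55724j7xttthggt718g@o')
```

['92918', 'x', 'tthgt', 'd1goxthg55724j7xttthggt718g@o']

Pattern: one or more of one of [xfl] (captured as 'key'); then one or more of a literal 't' (lazy), then the literal 'hgt' (captured); then exactly 2 of a digit.
Matches to split on: at [5:13] → 'xtthgt66'.
With a capturing group present, the delimiter's captured portion is kept in the result list.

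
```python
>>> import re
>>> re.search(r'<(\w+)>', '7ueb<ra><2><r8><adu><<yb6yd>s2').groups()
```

The match spans [4:8] → '<ra>'.
Captured: group 1 = 'ra'.

('ra',)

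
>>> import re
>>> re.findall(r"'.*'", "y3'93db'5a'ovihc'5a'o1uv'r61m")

["'93db'5a'ovihc'5a'o1uv'"]

Walking the string: at [2:25] → "'93db'5a'ovihc'5a'o1uv'".
`findall` yields the raw match text (1 of them) because the pattern has no groups.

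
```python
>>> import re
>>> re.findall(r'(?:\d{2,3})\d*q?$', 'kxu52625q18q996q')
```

['996q']

This matches 2 to 3 of a digit (non-capturing group); then zero or more of a digit, then optionally the literal 'q'; then anchored at the end.
Scanning left to right: at [12:16] → '996q'.
With no groups in the pattern, `findall` gives back each whole match — 1 here.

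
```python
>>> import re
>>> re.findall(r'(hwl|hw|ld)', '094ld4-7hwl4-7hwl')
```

The regex engine tests alternatives in the order written; an earlier branch that matches wins even if a later one would match more.
One capturing group, so `findall` returns just the captured substring from each match — 3 in all.

['ld', 'hwl', 'hwl']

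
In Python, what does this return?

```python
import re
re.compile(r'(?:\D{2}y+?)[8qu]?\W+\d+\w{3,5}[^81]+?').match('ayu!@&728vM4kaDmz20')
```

The pattern matches exactly 2 of a non-digit, then one or more of the literal 'y' (lazy) (non-capturing group); then optionally one of [8qu], then one or more of a non-word character; then one or more of a digit, then 3 to 5 of a word character, then one or more of any character except [81] (lazy).
`match` is anchored at position 0; if the pattern doesn't fit there, it returns None.
Here the pattern fails at index 0, so the call returns None.

None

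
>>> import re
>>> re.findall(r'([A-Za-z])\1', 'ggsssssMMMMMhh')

['g', 's', 's', 'M', 'M', 'h']

`\1` is not a pattern — it's the concrete string captured by group 1, re-applied verbatim.
Matches: at [0:2] match 'gg', group 1 = 'g'; at [2:4] match 'ss', group 1 = 's'; at [4:6] match 'ss', group 1 = 's'; at [7:9] match 'MM', group 1 = 'M'; at [9:11] match 'MM', group 1 = 'M'; ….
Because there's exactly one group, `findall` drops the full match and keeps group 1 from each hit.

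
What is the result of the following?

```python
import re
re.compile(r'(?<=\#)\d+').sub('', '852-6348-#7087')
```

Lookahead/lookbehind check context without consuming it, so the matched span excludes the asserted characters.
Every occurrence is swapped for ''.

'852-6348-#'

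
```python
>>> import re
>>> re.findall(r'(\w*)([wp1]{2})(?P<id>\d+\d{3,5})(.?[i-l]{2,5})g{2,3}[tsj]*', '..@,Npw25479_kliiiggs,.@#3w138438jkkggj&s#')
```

[('N', 'pw', '25479', '_kliii'), ('3', 'w1', '38438', 'jkk')]

Pattern: zero or more of a word character (captured); then exactly 2 of one of [wp1] (captured); then one or more of a digit, then 3 to 5 of a digit (captured as 'id'); then optionally any character, then 2 to 5 of a character in [i-l] (captured); then 2 to 3 of the literal 'g', then zero or more of one of [tsj].
Matches: at [4:21] match 'Npw25479_kliiiggs', groups = ('N', 'pw', '25479', '_kliii'); at [25:39] match '3w138438jkkggj', groups = ('3', 'w1', '38438', 'jkk').
`findall` packs the 4 group values into a tuple for every match.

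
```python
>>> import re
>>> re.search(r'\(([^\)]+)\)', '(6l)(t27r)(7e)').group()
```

Unlike `match`, `search` isn't anchored — it looks for the pattern anywhere in the string.
The match spans [0:4] → '(6l)'.
Captured: group 1 = '6l'.

'(6l)'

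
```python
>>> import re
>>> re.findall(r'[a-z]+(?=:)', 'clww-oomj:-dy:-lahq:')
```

['oomj', 'dy', 'lahq']

Lookahead/lookbehind check context without consuming it, so the matched span excludes the asserted characters.
Scanning left to right: at [5:9] → 'oomj'; at [11:13] → 'dy'; at [15:19] → 'lahq'.
Since nothing is captured, `findall` lists the 3 matched substrings directly.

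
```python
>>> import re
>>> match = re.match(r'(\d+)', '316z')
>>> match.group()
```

The pattern matches one or more of a digit (captured).
`re.match` won't scan ahead — the pattern has to work from the very first character.
The match spans [0:3] → '316'.
Captured: group 1 = '316'.

'316'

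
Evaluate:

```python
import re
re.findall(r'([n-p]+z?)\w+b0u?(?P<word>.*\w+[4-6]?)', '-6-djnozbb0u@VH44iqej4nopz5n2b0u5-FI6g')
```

[('noz', '@VH44iqej4nopz5n2b0u5-FI6g')]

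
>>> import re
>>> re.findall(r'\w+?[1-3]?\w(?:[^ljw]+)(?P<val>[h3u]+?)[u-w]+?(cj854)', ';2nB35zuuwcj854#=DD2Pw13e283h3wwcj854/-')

[('u', 'cj854'), ('3', 'cj854')]

Pattern: one or more of a word character (lazy), then optionally a character in [1-3], then a word character; then one or more of any character except [ljw] (non-capturing group); then one or more of one of [h3u] (lazy) (captured as 'val'); then one or more of a character in [u-w] (lazy); then the literal 'cj8', then the literal '54' (captured).
Scanning left to right: at [1:15] match '2nB35zuuwcj854', groups = ('u', 'cj854'); at [17:37] match 'DD2Pw13e283h3wwcj854', groups = ('3', 'cj854').
Multiple groups make `findall` return tuples — one 2-tuple for each match.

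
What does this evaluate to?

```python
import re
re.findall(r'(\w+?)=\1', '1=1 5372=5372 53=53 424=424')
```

A backreference is literal: `\1` must see the identical characters the first group matched.
With a single group, `findall` returns only what that group captured — 4 items.

['1', '5372', '53', '424']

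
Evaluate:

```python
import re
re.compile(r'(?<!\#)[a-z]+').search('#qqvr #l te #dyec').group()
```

'qvr'

The negative lookaround is zero-width — it rules out positions where the adjacent text would match, without consuming anything.
`re.search` tries every starting position until one works.
The match spans [2:5] → 'qvr'.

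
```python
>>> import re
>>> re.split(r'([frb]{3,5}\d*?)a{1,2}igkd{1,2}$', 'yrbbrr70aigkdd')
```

The pattern matches 3 to 5 of one of [frb], then zero or more of a digit (lazy) (captured); then 1 to 2 of the literal 'a', then the literal 'igk'; then 1 to 2 of a literal 'd'; then anchored at the end.
Matches to split on: at [1:14] → 'rbbrr70aigkdd'.
`re.split` interleaves the captured-group text with the surrounding fragments.

['y', 'rbbrr70', '']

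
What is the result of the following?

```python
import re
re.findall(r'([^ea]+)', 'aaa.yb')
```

['.yb']

The pattern matches one or more of any character except [ea] (captured).
With a single group, `findall` returns only what that group captured — 1 item.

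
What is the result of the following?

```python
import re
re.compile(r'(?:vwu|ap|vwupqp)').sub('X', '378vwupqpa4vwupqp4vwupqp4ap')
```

'378Xpqpa4Xpqp4Xpqp4X'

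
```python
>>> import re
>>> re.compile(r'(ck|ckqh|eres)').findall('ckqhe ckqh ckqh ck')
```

['ck', 'ck', 'ck', 'ck']

The regex engine tests alternatives in the order written; an earlier branch that matches wins even if a later one would match more.
With a single group, `findall` returns only what that group captured — 4 items.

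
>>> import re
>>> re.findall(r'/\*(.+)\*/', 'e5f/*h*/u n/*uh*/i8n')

['h*/u n/*uh']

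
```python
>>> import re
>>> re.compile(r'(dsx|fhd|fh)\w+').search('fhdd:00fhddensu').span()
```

The match spans [0:4] → 'fhdd'.

(0, 4)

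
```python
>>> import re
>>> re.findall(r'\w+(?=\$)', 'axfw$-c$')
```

['axfw', 'c']

The positive lookaround only admits positions where the adjacent text matches; those characters stay outside the span.
Walking the string: at [0:4] → 'axfw'; at [6:7] → 'c'.
`findall` yields the raw match text (2 of them) because the pattern has no groups.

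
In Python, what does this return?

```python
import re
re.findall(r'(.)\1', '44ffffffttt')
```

The backreference `\1` re-matches whatever the first group consumed, character for character.
Walking the string: at [0:2] match '44', group 1 = '4'; at [2:4] match 'ff', group 1 = 'f'; at [4:6] match 'ff', group 1 = 'f'; at [6:8] match 'ff', group 1 = 'f'; at [8:10] match 'tt', group 1 = 't'.
`findall` collects group 1 from each match (5 total).

['4', 'f', 'f', 'f', 't']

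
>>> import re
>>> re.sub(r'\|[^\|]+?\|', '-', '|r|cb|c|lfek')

'-cb-lfek'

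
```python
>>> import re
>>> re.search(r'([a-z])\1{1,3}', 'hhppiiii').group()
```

`\1` is not a pattern — it's the concrete string captured by group 1, re-applied verbatim.
The match spans [0:2] → 'hh'.

'hh'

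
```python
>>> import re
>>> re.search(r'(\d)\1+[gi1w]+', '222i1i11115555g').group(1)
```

'2'

The match spans [0:10] → '222i1i1111'.
Captured: group 1 = '2'.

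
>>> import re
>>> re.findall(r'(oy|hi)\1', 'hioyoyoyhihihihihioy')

After group 1 captures some text, `\1` only succeeds where that same text appears again.
Scanning left to right: at [2:6] match 'oyoy', group 1 = 'oy'; at [8:12] match 'hihi', group 1 = 'hi'; at [12:16] match 'hihi', group 1 = 'hi'.
Because there's exactly one group, `findall` drops the full match and keeps group 1 from each hit.

['oy', 'hi', 'hi']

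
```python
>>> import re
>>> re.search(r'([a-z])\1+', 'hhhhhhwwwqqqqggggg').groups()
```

('h',)

The match spans [0:6] → 'hhhhhh'.
Captured: group 1 = 'h'.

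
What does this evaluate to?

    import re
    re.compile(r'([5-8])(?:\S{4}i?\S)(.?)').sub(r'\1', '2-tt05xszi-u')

'2-tt05'

The pattern matches a character in [5-8] (captured); then exactly 4 of a non-whitespace character, then optionally the literal 'i', then a non-whitespace character (non-capturing group); then optionally any character (captured).
Matches: at [5:12] → '5xszi-u'.
Each match is replaced using the text its own group 1 captured.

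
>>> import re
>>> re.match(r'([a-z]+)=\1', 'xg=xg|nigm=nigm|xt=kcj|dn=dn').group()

'xg=xg'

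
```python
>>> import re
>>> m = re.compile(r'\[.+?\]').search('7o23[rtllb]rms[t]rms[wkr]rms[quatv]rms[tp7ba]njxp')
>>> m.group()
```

A `+?`/`*?`/`{m,n}?` starts at its minimum and grows only as far as needed for what follows to match.
`search` walks the string left to right and returns the first match it finds.
The match spans [4:11] → '[rtllb]'.

'[rtllb]'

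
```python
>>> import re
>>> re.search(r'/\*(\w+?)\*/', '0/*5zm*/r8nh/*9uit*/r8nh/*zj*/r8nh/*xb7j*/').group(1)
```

`re.search` scans for the first position where the pattern succeeds.
The match spans [1:8] → '/*5zm*/'.
Captured: group 1 = '5zm'.

'5zm'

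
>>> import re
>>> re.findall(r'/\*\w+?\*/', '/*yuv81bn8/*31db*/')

Matches: at [10:18] → '/*31db*/'.
Since nothing is captured, `findall` lists the 1 matched substring directly.

['/*31db*/']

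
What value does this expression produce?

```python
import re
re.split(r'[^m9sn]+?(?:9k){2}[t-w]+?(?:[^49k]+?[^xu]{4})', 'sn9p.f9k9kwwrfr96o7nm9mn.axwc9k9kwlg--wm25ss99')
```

Pattern: one or more of any character except [m9sn] (lazy), then the literal '9k' repeated 2 times, then one or more of a character in [t-w] (lazy); then one or more of any character except [49k] (lazy), then exactly 4 of any character except [xu] (non-capturing group).
With the lazy modifier that quantifier settles for the fewest repetitions that let the rest of the pattern succeed (the atoms after it are unaffected and can still be greedy).
Matches to split on: at [3:16] → 'p.f9k9kwwrfr9'; at [24:39] → '.axwc9k9kwlg--w'.
The string is cut at each match, leaving 3 pieces.

['sn9', '6o7nm9mn', 'm25ss99']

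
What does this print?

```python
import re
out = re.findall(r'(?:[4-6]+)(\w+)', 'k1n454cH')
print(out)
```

['cH']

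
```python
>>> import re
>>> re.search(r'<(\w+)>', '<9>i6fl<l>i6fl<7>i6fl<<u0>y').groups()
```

`re.search` tries every starting position until one works.
The match spans [0:3] → '<9>'.
Captured: group 1 = '9'.

('9',)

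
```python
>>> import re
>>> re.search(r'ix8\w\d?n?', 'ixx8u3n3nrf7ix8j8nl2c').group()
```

This matches the literal 'ix8', then a word character; then optionally a digit, then optionally the literal 'n'.
`search` walks the string left to right and returns the first match it finds.
The match spans [12:18] → 'ix8j8n'.

'ix8j8n'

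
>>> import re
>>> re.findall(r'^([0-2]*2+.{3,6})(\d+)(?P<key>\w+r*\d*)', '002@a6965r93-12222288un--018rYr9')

Pattern: anchored at the start of the string; then zero or more of a character in [0-2], then one or more of a literal '2', then 3 to 6 of any character (captured); then one or more of a digit (captured); then one or more of a word character, then zero or more of a literal 'r', then zero or more of a digit (captured as 'key').
With 3 capturing groups, `findall` returns a 3-tuple per match.

[('002@a696', '5', 'r93')]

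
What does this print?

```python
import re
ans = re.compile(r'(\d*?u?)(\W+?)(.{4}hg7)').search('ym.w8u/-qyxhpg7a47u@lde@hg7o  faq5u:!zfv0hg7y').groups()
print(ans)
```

The pattern matches zero or more of a digit (lazy), then optionally the literal 'u' (captured); then one or more of a non-word character (lazy) (captured); then exactly 4 of any character, then the literal 'hg7' (captured).
`search` walks the string left to right and returns the first match it finds.
The match spans [16:27] → '47u@lde@hg7'.
Captured: group 1 = '47u', group 2 = '@', group 3 = 'lde@hg7'.

('47u', '@', 'lde@hg7')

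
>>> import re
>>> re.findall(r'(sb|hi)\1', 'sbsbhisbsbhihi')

['sb', 'sb', 'hi']

`\1` has to match the exact text group 1 already captured.
`findall` collects group 1 from each match (3 total).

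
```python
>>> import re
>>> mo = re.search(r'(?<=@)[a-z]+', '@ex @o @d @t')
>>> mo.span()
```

(1, 3)

The `(?=…)`/`(?<=…)` assertion just peeks at neighbouring text; it doesn't advance the match position.
`re.search` scans for the first position where the pattern succeeds.
The match spans [1:3] → 'ex'.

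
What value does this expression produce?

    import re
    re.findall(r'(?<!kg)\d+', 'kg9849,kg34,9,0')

A negative assertion filters positions out without eating any characters.
Walking the string: at [3:6] → '849'; at [10:11] → '4'; at [12:13] → '9'; at [14:15] → '0'.
`findall` yields the raw match text (4 of them) because the pattern has no groups.

['849', '4', '9', '0']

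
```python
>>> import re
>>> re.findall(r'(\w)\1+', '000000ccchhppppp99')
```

`\1` is not a pattern — it's the concrete string captured by group 1, re-applied verbatim.
Scanning left to right: at [0:6] match '000000', group 1 = '0'; at [6:9] match 'ccc', group 1 = 'c'; at [9:11] match 'hh', group 1 = 'h'; at [11:16] match 'ppppp', group 1 = 'p'; at [16:18] match '99', group 1 = '9'.
One capturing group, so `findall` returns just the captured substring from each match — 5 in all.

['0', 'c', 'h', 'p', '9']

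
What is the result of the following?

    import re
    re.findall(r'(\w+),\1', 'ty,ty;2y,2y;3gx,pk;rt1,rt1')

`\1` has to match the exact text group 1 already captured.
Matches: at [0:5] match 'ty,ty', group 1 = 'ty'; at [6:11] match '2y,2y', group 1 = '2y'; at [19:26] match 'rt1,rt1', group 1 = 'rt1'.
With a single group, `findall` returns only what that group captured — 3 items.

['ty', '2y', 'rt1']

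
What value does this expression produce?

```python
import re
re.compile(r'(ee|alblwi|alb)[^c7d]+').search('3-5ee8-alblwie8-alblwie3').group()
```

`search` walks the string left to right and returns the first match it finds.
The match spans [3:24] → 'ee8-alblwie8-alblwie3'.
Captured: group 1 = 'ee'.

'ee8-alblwie8-alblwie3'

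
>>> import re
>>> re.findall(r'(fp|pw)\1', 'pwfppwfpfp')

A backreference is literal: `\1` must see the identical characters the first group matched.
Because there's exactly one group, `findall` drops the full match and keeps group 1 from the one hit.

['fp']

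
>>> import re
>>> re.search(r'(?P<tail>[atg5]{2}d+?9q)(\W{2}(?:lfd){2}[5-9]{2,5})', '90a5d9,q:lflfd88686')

None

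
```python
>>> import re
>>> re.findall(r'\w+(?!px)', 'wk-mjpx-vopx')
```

A negative assertion filters positions out without eating any characters.
Matches: at [0:2] → 'wk'; at [3:7] → 'mjpx'; at [8:12] → 'vopx'.
No capturing groups, so `findall` returns the 3 full match strings.

['wk', 'mjpx', 'vopx']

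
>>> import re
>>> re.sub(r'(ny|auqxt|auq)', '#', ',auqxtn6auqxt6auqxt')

Branches in `(...|...)` are attempted left-to-right; the first branch that allows the whole pattern to succeed is taken.
Matches: at [1:6] → 'auqxt'; at [8:13] → 'auqxt'; at [14:19] → 'auqxt'.
Each match is replaced by '#'.

',#n6#6#'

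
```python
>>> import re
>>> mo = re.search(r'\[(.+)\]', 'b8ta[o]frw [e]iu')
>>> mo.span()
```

(4, 14)

`search` walks the string left to right and returns the first match it finds.
The match spans [4:14] → '[o]frw [e]'.
Captured: group 1 = 'o]frw [e'.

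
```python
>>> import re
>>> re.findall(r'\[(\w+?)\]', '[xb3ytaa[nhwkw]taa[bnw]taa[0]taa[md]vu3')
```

Matches: at [8:15] match '[nhwkw]', group 1 = 'nhwkw'; at [18:23] match '[bnw]', group 1 = 'bnw'; at [26:29] match '[0]', group 1 = '0'; at [32:36] match '[md]', group 1 = 'md'.
With a single group, `findall` returns only what that group captured — 4 items.

['nhwkw', 'bnw', '0', 'md']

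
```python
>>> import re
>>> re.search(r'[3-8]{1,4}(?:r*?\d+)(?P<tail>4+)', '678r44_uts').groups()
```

This matches 1 to 4 of a character in [3-8]; then zero or more of a literal 'r' (lazy), then one or more of a digit (non-capturing group); then one or more of a literal '4' (captured as 'tail').
Unlike `match`, `search` isn't anchored — it looks for the pattern anywhere in the string.
The match spans [0:6] → '678r44'.
Captured: group 1 = '4'.

('4',)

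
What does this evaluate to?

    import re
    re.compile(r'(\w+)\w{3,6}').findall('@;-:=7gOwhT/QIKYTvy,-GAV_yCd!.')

This matches one or more of a word character (captured); then 3 to 6 of a word character.
Matches: at [5:11] match '7gOwhT', group 1 = '7gO'; at [12:19] match 'QIKYTvy', group 1 = 'QIKY'; at [21:28] match 'GAV_yCd', group 1 = 'GAV_'.
Because there's exactly one group, `findall` drops the full match and keeps group 1 from each hit.

['7gO', 'QIKY', 'GAV_']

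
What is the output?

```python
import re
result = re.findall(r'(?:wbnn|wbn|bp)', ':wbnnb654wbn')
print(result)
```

Alternation isn't longest-match — the leftmost alternative that fits at this position is chosen.
No capturing groups, so `findall` returns the 2 full match strings.

['wbnn', 'wbn']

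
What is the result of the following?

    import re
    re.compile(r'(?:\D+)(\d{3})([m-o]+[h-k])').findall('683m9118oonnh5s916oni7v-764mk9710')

Pattern: one or more of a non-digit (non-capturing group); then exactly 3 of a digit (captured); then one or more of a character in [m-o], then a character in [h-k] (captured).
Walking the string: at [14:21] match 's916oni', groups = ('916', 'oni'); at [22:29] match 'v-764mk', groups = ('764', 'mk').
2 groups means each result is a tuple of 2 captured strings — 2 here.

[('916', 'oni'), ('764', 'mk')]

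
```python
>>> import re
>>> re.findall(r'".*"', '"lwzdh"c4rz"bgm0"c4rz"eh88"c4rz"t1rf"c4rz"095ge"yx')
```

['"lwzdh"c4rz"bgm0"c4rz"eh88"c4rz"t1rf"c4rz"095ge"']

Walking the string: at [0:48] → '"lwzdh"c4rz"bgm0"c4rz"eh88"c4rz"t1rf"c4rz"095ge"'.
No capturing groups, so `findall` returns the 1 full match string.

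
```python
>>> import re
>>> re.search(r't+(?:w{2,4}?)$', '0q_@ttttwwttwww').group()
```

Pattern: one or more of a literal 't'; then 2 to 4 of a literal 'w' (lazy) (non-capturing group); then anchored at the end.
`re.search` scans for the first position where the pattern succeeds.
The match spans [10:15] → 'ttwww'.

'ttwww'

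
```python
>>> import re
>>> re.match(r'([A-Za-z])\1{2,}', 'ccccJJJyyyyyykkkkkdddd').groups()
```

('c',)

A backreference is literal: `\1` must see the identical characters the first group matched.
`re.match` won't scan ahead — the pattern has to work from the very first character.
The match spans [0:4] → 'cccc'.
Captured: group 1 = 'c'.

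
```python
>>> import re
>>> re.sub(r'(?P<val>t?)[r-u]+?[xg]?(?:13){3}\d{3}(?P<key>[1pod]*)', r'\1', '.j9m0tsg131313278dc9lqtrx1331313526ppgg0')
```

This matches optionally a literal 't' (captured as 'val'); then one or more of a character in [r-u] (lazy); then optionally one of [xg], then the literal '13' repeated 3 times, then exactly 3 of a digit; then zero or more of one of [1pod] (captured as 'key').
Matches: at [5:18] → 'tsg131313278d'.
`\1` in the replacement pulls in group 1's text for each match.

'.j9m0tc9lqtrx1331313526ppgg0'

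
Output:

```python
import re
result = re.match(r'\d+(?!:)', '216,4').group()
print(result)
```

A negative assertion filters positions out without eating any characters.
`re.match` only tries the pattern at the start of the string.
The match spans [0:3] → '216'.

216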